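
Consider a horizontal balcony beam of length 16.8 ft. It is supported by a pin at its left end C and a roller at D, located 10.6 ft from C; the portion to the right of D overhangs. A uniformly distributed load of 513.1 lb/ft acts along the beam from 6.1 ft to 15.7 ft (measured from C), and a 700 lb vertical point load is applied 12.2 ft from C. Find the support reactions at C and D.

C_x = 0, C_y = -245.1 lb, D_y = 5871 lb

Resultant of the distributed load: 513.1 × 9.6 = 4925.76 lb at 10.9 ft from C.
Moments about C: D_y·10.6 − (513.1·9.6)·10.9 − 700·12.2 = 0 → D_y = 62230.784/10.6 = 5870.83 ≈ 5871 lb.
ΣF_y = 0: C_y + 5870.83 − 513.1·9.6 − 700 = 0 → C_y = -245.1 lb.
ΣF_x = 0: no horizontal applied forces, so C_x = 0.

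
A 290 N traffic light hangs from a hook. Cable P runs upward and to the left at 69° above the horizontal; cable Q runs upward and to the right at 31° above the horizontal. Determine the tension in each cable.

T_P = 252.4 N, T_Q = 105.5 N

ΣF_x = 0: −T_P·cos69° + T_Q·cos31° = 0 → T_Q = 0.418084·T_P.
ΣF_y = 0: T_P·sin69° + T_Q·sin31° = 290.
Substitute: T_P·(0.93358 + 0.418084·0.515038) = 290 → T_P = 252.413 ≈ 252.4 N.
Then T_Q = 0.418084 × 252.413 = 105.5 N.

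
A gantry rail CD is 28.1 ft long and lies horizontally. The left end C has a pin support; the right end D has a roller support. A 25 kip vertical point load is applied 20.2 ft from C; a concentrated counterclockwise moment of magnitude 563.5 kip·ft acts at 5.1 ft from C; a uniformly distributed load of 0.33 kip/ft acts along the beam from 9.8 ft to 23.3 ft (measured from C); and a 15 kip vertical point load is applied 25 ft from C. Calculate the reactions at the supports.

C_x = 0, C_y = 30.57 kip, D_y = 13.89 kip

Resultant of the distributed load: 0.33 × 13.5 = 4.455 kip at 16.55 ft from C.
ΣM about C: D_y·28.1 − 25·20.2 + 563.5 − (0.33·13.5)·16.55 − 15·25 = 0 → D_y = 390.23025/28.1 = 13.8872 ≈ 13.89 kip.
ΣF_y = 0: C_y + 13.8872 − 25 − 0.33·13.5 − 15 = 0 → C_y = 30.57 kip.
ΣF_x = 0: no horizontal applied forces, so C_x = 0.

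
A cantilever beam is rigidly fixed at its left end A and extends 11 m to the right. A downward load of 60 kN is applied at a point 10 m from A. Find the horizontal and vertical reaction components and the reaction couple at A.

A_x = 0, A_y = 60.00 kN, M_A = 600.0 kN·m

ΣF_x = 0: A_x = 0.
ΣF_y = 0: A_y − 60 = 0 → A_y = 60.00 kN.
ΣM about A: M_A − 60·10 = 0 → M_A = 600.0 kN·m.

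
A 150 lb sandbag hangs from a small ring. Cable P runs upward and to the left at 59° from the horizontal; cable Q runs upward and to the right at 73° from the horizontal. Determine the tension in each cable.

ΣF_x = 0: −T_P·cos59° + T_Q·cos73° = 0 → T_Q = 1.76159·T_P.
ΣF_y = 0: T_P·sin59° + T_Q·sin73° = 150.
Substitute: T_P·(0.857167 + 1.76159·0.956305) = 150 → T_P = 59.0137 ≈ 59.01 lb.
Then T_Q = 1.76159 × 59.0137 = 104.0 lb.

T_P = 59.01 lb, T_Q = 104.0 lb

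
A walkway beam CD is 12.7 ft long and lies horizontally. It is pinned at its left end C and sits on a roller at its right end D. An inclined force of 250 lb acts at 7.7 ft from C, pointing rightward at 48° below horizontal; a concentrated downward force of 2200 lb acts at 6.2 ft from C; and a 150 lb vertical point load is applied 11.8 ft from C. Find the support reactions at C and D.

ΣM about C: D_y·12.7 − 250·sin48°·7.7 − 2200·6.2 − 150·11.8 = 0 → D_y = 16840.6/12.7 = 1326.03 ≈ 1326 lb.
ΣF_y = 0: C_y + 1326.03 − 250·sin48° − 2200 − 150 = 0 → C_y = 1210 lb.
ΣF_x = 0: C_x + 250·cos48° = 0 → C_x = -167.3 lb.

C_x = -167.3 lb, C_y = 1210 lb, D_y = 1326 lb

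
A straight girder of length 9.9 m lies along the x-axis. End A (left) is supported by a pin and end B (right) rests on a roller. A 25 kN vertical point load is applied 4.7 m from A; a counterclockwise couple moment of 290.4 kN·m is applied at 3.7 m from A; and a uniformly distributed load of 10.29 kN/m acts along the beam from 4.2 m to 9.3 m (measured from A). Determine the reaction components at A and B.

A_x = 0, A_y = 59.16 kN, B_y = 18.32 kN

Resultant of the distributed load: 10.29 × 5.1 = 52.479 kN at 6.75 m from A.
ΣM about A: B_y·9.9 − 25·4.7 + 290.4 − (10.29·5.1)·6.75 = 0 → B_y = 181.33325/9.9 = 18.3165 ≈ 18.32 kN.
ΣF_y = 0: A_y + 18.3165 − 25 − 10.29·5.1 = 0 → A_y = 59.16 kN.
ΣF_x = 0: no horizontal applied forces, so A_x = 0.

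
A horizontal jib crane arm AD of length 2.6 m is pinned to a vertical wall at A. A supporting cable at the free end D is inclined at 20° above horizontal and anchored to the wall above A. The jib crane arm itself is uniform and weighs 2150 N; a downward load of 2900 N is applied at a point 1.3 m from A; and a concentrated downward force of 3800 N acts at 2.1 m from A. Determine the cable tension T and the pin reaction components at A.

ΣM about A: T·sin20°·2.6 − 2150·1.3 − 2900·1.3 − 3800·2.1 = 0 → T = 14545/(2.6·0.34202) = 16356.4 ≈ 16360 N.
ΣF_x = 0: A_x − T·cos20° = 0 → A_x = 16356.4 × 0.939693 = 15370 N.
ΣF_y = 0: A_y + T·sin20° − 2150 − 2900 − 3800 = 0 → A_y = 8850 − 16356.4 × 0.34202 = 3256 N.

T = 16360 N, A_x = 15370 N, A_y = 3256 N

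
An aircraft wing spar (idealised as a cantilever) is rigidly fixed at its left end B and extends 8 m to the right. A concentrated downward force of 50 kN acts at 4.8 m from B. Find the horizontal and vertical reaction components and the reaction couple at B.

B_x = 0, B_y = 50.00 kN, M_B = 240.0 kN·m

ΣF_x = 0: B_x = 0.
ΣF_y = 0: B_y − 50 = 0 → B_y = 50.00 kN.
ΣM about B: M_B − 50·4.8 = 0 → M_B = 240.0 kN·m.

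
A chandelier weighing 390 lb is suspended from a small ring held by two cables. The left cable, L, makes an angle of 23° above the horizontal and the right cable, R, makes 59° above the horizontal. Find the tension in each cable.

ΣF_x = 0: −T_L·cos23° + T_R·cos59° = 0 → T_R = 1.78726·T_L.
ΣF_y = 0: T_L·sin23° + T_R·sin59° = 390.
Substitute: T_L·(0.390731 + 1.78726·0.857167) = 390 → T_L = 202.839 ≈ 202.8 lb.
Then T_R = 1.78726 × 202.839 = 362.5 lb.

T_L = 202.8 lb, T_R = 362.5 lb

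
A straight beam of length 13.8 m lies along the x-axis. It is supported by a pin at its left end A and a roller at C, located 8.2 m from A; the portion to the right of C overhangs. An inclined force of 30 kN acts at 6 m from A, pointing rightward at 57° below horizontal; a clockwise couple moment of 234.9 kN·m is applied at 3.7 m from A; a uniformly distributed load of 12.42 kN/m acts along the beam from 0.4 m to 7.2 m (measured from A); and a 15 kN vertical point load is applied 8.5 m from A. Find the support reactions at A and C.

A_x = -16.34 kN, A_y = 22.87 kN, C_y = 101.7 kN

Resultant of the distributed load: 12.42 × 6.8 = 84.456 kN at 3.8 m from A.
Taking moments about A: C_y·8.2 − 30·sin57°·6 − 234.9 − (12.42·6.8)·3.8 − 15·8.5 = 0 → C_y = 834.294/8.2 = 101.743 ≈ 101.7 kN.
ΣF_y = 0: A_y + 101.743 − 30·sin57° − 12.42·6.8 − 15 = 0 → A_y = 22.87 kN.
ΣF_x = 0: A_x + 30·cos57° = 0 → A_x = -16.34 kN.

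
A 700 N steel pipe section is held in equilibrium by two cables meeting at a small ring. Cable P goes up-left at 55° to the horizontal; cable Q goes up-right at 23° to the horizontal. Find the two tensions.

T_P = 658.7 N, T_Q = 410.5 N

ΣF_x = 0: −T_P·cos55° + T_Q·cos23° = 0 → T_Q = 0.623111·T_P.
ΣF_y = 0: T_P·sin55° + T_Q·sin23° = 700.
Substitute: T_P·(0.819152 + 0.623111·0.390731) = 700 → T_P = 658.749 ≈ 658.7 N.
Then T_Q = 0.623111 × 658.749 = 410.5 N.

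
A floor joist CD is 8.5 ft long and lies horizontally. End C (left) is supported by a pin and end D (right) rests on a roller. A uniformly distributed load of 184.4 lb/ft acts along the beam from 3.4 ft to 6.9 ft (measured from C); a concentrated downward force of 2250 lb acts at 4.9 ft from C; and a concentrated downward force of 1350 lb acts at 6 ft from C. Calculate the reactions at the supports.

Resultant of the distributed load: 184.4 × 3.5 = 645.4 lb at 5.15 ft from C.
Taking moments about C: D_y·8.5 − (184.4·3.5)·5.15 − 2250·4.9 − 1350·6 = 0 → D_y = 22448.81/8.5 = 2641.04 ≈ 2641 lb.
ΣF_y = 0: C_y + 2641.04 − 184.4·3.5 − 2250 − 1350 = 0 → C_y = 1604 lb.
ΣF_x = 0: no horizontal applied forces, so C_x = 0.

C_x = 0, C_y = 1604 lb, D_y = 2641 lb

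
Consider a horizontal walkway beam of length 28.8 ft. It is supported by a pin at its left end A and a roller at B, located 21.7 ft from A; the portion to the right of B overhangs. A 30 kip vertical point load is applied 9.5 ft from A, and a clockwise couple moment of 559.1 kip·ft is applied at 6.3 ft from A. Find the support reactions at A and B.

Taking moments about A: B_y·21.7 − 30·9.5 − 559.1 = 0 → B_y = 844.1/21.7 = 38.8986 ≈ 38.90 kip.
ΣF_y = 0: A_y + 38.8986 − 30 = 0 → A_y = -8.899 kip.
ΣF_x = 0: no horizontal applied forces, so A_x = 0.

A_x = 0, A_y = -8.899 kip, B_y = 38.90 kip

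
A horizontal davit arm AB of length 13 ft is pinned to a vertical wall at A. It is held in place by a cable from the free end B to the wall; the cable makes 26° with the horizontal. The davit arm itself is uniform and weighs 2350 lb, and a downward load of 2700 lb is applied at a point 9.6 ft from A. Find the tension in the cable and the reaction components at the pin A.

T = 7229 lb, A_x = 6497 lb, A_y = 1881 lb

ΣM about A: T·sin26°·13 − 2350·6.5 − 2700·9.6 = 0 → T = 41195/(13·0.438371) = 7228.69 ≈ 7229 lb.
ΣF_x = 0: A_x − T·cos26° = 0 → A_x = 7228.69 × 0.898794 = 6497 lb.
ΣF_y = 0: A_y + T·sin26° − 2350 − 2700 = 0 → A_y = 5050 − 7228.69 × 0.438371 = 1881 lb.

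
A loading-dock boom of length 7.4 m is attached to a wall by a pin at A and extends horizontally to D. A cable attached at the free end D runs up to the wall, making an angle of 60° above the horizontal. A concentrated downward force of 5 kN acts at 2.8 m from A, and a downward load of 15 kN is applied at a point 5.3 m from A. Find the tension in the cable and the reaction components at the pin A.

T = 14.59 kN, A_x = 7.295 kN, A_y = 7.365 kN

ΣM about A: T·sin60°·7.4 − 5·2.8 − 15·5.3 = 0 → T = 93.5/(7.4·0.866025) = 14.5898 ≈ 14.59 kN.
ΣF_x = 0: A_x − T·cos60° = 0 → A_x = 14.5898 × 0.5 = 7.295 kN.
ΣF_y = 0: A_y + T·sin60° − 5 − 15 = 0 → A_y = 20 − 14.5898 × 0.866025 = 7.365 kN.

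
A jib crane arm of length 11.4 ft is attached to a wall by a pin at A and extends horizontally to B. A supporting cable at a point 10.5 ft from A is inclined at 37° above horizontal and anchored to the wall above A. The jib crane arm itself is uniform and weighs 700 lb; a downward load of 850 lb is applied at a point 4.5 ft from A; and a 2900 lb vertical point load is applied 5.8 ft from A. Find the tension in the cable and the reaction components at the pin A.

T = 3899 lb, A_x = 3113 lb, A_y = 2104 lb

ΣM about A: T·sin37°·10.5 − 700·5.7 − 850·4.5 − 2900·5.8 = 0 → T = 24635/(10.5·0.601815) = 3898.52 ≈ 3899 lb.
ΣF_x = 0: A_x − T·cos37° = 0 → A_x = 3898.52 × 0.798636 = 3113 lb.
ΣF_y = 0: A_y + T·sin37° − 700 − 850 − 2900 = 0 → A_y = 4450 − 3898.52 × 0.601815 = 2104 lb.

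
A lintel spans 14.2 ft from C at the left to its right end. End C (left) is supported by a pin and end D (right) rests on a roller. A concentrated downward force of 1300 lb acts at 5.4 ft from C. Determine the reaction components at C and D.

Moments about C: D_y·14.2 − 1300·5.4 = 0 → D_y = 7020/14.2 = 494.366 ≈ 494.4 lb.
ΣF_y = 0: C_y + 494.366 − 1300 = 0 → C_y = 805.6 lb.
ΣF_x = 0: no horizontal applied forces, so C_x = 0.

C_x = 0, C_y = 805.6 lb, D_y = 494.4 lb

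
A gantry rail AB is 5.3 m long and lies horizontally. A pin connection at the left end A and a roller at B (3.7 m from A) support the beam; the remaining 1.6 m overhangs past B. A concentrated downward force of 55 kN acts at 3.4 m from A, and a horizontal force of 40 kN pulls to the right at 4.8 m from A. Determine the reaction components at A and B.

Taking moments about A: B_y·3.7 − 55·3.4 = 0 → B_y = 187/3.7 = 50.5405 ≈ 50.54 kN.
ΣF_y = 0: A_y + 50.5405 − 55 = 0 → A_y = 4.459 kN.
ΣF_x = 0: A_x + 40 = 0 → A_x = -40.00 kN.

A_x = -40.00 kN, A_y = 4.459 kN, B_y = 50.54 kN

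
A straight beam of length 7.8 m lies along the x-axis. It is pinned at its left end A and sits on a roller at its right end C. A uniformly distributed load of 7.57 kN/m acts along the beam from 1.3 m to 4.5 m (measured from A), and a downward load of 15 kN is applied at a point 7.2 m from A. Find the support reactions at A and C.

Resultant of the distributed load: 7.57 × 3.2 = 24.224 kN at 2.9 m from A.
ΣM about A: C_y·7.8 − (7.57·3.2)·2.9 − 15·7.2 = 0 → C_y = 178.2496/7.8 = 22.8525 ≈ 22.85 kN.
ΣF_y = 0: A_y + 22.8525 − 7.57·3.2 − 15 = 0 → A_y = 16.37 kN.
ΣF_x = 0: no horizontal applied forces, so A_x = 0.

A_x = 0, A_y = 16.37 kN, C_y = 22.85 kN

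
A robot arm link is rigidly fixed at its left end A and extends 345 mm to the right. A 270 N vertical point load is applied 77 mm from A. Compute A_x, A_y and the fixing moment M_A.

ΣF_x = 0: A_x = 0.
ΣF_y = 0: A_y − 270 = 0 → A_y = 270.0 N.
ΣM about A: M_A − 270·77 = 0 → M_A = 20790 N·mm.

A_x = 0, A_y = 270.0 N, M_A = 20790 N·mm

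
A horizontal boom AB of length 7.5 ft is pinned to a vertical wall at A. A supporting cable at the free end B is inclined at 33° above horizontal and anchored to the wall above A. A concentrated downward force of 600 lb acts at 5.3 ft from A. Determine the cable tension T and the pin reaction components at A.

T = 778.5 lb, A_x = 652.9 lb, A_y = 176.0 lb

ΣM about A: T·sin33°·7.5 − 600·5.3 = 0 → T = 3180/(7.5·0.544639) = 778.497 ≈ 778.5 lb.
ΣF_x = 0: A_x − T·cos33° = 0 → A_x = 778.497 × 0.838671 = 652.9 lb.
ΣF_y = 0: A_y + T·sin33° − 600 = 0 → A_y = 600 − 778.497 × 0.544639 = 176.0 lb.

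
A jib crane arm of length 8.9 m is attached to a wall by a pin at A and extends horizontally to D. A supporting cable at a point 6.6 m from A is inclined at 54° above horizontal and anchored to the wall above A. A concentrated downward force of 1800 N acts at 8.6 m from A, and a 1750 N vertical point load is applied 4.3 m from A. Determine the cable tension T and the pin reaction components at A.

ΣM about A: T·sin54°·6.6 − 1800·8.6 − 1750·4.3 = 0 → T = 23005/(6.6·0.809017) = 4308.45 ≈ 4308 N.
ΣF_x = 0: A_x − T·cos54° = 0 → A_x = 4308.45 × 0.587785 = 2532 N.
ΣF_y = 0: A_y + T·sin54° − 1800 − 1750 = 0 → A_y = 3550 − 4308.45 × 0.809017 = 64.39 N.

T = 4308 N, A_x = 2532 N, A_y = 64.39 N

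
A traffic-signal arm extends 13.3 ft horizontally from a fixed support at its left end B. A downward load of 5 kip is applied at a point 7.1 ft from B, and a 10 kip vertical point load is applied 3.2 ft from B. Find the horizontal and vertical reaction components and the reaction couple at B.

ΣF_x = 0: B_x = 0.
ΣF_y = 0: B_y − 5 − 10 = 0 → B_y = 15.00 kip.
ΣM about B: M_B − 5·7.1 − 10·3.2 = 0 → M_B = 67.50 kip·ft.

B_x = 0, B_y = 15.00 kip, M_B = 67.50 kip·ft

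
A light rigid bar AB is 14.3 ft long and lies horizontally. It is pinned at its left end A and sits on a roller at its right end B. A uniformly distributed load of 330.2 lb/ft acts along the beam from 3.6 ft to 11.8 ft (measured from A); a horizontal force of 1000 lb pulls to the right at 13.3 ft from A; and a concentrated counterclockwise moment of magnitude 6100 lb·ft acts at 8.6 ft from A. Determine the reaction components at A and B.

A_x = -1000 lb, A_y = 1676 lb, B_y = 1031 lb

Resultant of the distributed load: 330.2 × 8.2 = 2707.64 lb at 7.7 ft from A.
Moments about A: B_y·14.3 − (330.2·8.2)·7.7 + 6100 = 0 → B_y = 14748.828/14.3 = 1031.39 ≈ 1031 lb.
ΣF_y = 0: A_y + 1031.39 − 330.2·8.2 = 0 → A_y = 1676 lb.
ΣF_x = 0: A_x + 1000 = 0 → A_x = -1000 lb.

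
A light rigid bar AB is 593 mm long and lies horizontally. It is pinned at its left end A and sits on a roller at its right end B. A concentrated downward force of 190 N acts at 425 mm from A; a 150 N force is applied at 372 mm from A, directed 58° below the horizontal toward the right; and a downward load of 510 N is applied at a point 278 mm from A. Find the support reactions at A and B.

A_x = -79.49 N, A_y = 372.1 N, B_y = 455.1 N

ΣM about A: B_y·593 − 190·425 − 150·sin58°·372 − 510·278 = 0 → B_y = 269851/593 = 455.061 ≈ 455.1 N.
ΣF_y = 0: A_y + 455.061 − 190 − 150·sin58° − 510 = 0 → A_y = 372.1 N.
ΣF_x = 0: A_x + 150·cos58° = 0 → A_x = -79.49 N.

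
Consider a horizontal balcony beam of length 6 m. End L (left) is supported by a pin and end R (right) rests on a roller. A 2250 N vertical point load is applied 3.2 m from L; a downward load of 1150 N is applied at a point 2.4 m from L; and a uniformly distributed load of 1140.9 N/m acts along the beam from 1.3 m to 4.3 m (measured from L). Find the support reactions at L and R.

L_x = 0, L_y = 3565 N, R_y = 3257 N

Resultant of the distributed load: 1140.9 × 3 = 3422.7 N at 2.8 m from L.
Moments about L: R_y·6 − 2250·3.2 − 1150·2.4 − (1140.9·3)·2.8 = 0 → R_y = 19543.56/6 = 3257.26 ≈ 3257 N.
ΣF_y = 0: L_y + 3257.26 − 2250 − 1150 − 1140.9·3 = 0 → L_y = 3565 N.
ΣF_x = 0: no horizontal applied forces, so L_x = 0.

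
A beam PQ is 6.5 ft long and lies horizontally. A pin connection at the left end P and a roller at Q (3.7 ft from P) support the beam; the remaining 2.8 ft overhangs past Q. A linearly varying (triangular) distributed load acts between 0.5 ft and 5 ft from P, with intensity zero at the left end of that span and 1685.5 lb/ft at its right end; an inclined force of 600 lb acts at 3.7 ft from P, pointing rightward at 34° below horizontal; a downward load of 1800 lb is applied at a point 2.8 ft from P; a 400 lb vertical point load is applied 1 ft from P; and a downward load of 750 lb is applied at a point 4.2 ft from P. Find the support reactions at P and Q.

P_x = -497.4 lb, P_y = 833.4 lb, Q_y = 6245 lb

Resultant of the triangular load: ½ × 1685.5 × 4.5 = 3792.375 lb, acting at 3.5 ft from P (one-third of the span from the peak).
ΣM about P: Q_y·3.7 − (½·1685.5·4.5)·3.5 − 600·sin34°·3.7 − 1800·2.8 − 400·1 − 750·4.2 = 0 → Q_y = 23104.7/3.7 = 6244.51 ≈ 6245 lb.
ΣF_y = 0: P_y + 6244.51 − ½·1685.5·4.5 − 600·sin34° − 1800 − 400 − 750 = 0 → P_y = 833.4 lb.
ΣF_x = 0: P_x + 600·cos34° = 0 → P_x = -497.4 lb.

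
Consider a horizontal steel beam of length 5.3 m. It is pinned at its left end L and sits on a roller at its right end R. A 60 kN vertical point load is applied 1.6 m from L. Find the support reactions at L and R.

L_x = 0, L_y = 41.89 kN, R_y = 18.11 kN

Moments about L: R_y·5.3 − 60·1.6 = 0 → R_y = 96/5.3 = 18.1132 ≈ 18.11 kN.
ΣF_y = 0: L_y + 18.1132 − 60 = 0 → L_y = 41.89 kN.
ΣF_x = 0: no horizontal applied forces, so L_x = 0.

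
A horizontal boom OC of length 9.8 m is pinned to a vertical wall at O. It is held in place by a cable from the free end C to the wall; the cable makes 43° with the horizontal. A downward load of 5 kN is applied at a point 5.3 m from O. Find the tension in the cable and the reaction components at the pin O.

ΣM about O: T·sin43°·9.8 − 5·5.3 = 0 → T = 26.5/(9.8·0.681998) = 3.96494 ≈ 3.965 kN.
ΣF_x = 0: O_x − T·cos43° = 0 → O_x = 3.96494 × 0.731354 = 2.900 kN.
ΣF_y = 0: O_y + T·sin43° − 5 = 0 → O_y = 5 − 3.96494 × 0.681998 = 2.296 kN.

T = 3.965 kN, O_x = 2.900 kN, O_y = 2.296 kN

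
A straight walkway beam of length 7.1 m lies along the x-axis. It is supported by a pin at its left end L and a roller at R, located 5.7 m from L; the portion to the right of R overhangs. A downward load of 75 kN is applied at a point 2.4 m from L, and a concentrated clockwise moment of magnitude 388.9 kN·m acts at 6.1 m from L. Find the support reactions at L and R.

L_x = 0, L_y = -24.81 kN, R_y = 99.81 kN

Taking moments about L: R_y·5.7 − 75·2.4 − 388.9 = 0 → R_y = 568.9/5.7 = 99.807 ≈ 99.81 kN.
ΣF_y = 0: L_y + 99.807 − 75 = 0 → L_y = -24.81 kN.
ΣF_x = 0: no horizontal applied forces, so L_x = 0.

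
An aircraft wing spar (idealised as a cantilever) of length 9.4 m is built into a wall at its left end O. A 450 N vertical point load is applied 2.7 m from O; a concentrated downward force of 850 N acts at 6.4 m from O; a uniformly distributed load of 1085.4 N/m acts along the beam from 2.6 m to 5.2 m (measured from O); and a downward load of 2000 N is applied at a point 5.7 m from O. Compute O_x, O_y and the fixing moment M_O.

Resultant of the distributed load: 1085.4 × 2.6 = 2822.04 N at 3.9 m from O.
ΣF_x = 0: O_x = 0.
ΣF_y = 0: O_y − 450 − 850 − 1085.4·2.6 − 2000 = 0 → O_y = 6122 N.
ΣM about O: M_O − 450·2.7 − 850·6.4 − (1085.4·2.6)·3.9 − 2000·5.7 = 0 → M_O = 29060 N·m.

O_x = 0, O_y = 6122 N, M_O = 29060 N·m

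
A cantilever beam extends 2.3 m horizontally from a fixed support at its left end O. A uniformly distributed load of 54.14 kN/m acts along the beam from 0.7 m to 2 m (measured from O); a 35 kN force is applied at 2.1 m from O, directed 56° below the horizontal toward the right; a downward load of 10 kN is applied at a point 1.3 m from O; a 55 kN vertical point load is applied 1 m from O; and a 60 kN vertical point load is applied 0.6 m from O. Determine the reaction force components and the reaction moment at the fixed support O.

O_x = -19.57 kN, O_y = 224.4 kN, M_O = 259.9 kN·m

Resultant of the distributed load: 54.14 × 1.3 = 70.382 kN at 1.35 m from O.
ΣF_x = 0: O_x + 35·cos56° = 0 → O_x = -19.57 kN.
ΣF_y = 0: O_y − 54.14·1.3 − 35·sin56° − 10 − 55 − 60 = 0 → O_y = 224.4 kN.
ΣM about O: M_O − (54.14·1.3)·1.35 − 35·sin56°·2.1 − 10·1.3 − 55·1 − 60·0.6 = 0 → M_O = 259.9 kN·m.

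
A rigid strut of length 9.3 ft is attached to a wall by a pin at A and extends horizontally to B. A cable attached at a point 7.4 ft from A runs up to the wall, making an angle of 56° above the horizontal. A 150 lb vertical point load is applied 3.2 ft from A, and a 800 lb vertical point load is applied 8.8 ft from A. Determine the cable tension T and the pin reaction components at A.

ΣM about A: T·sin56°·7.4 − 150·3.2 − 800·8.8 = 0 → T = 7520/(7.4·0.829038) = 1225.78 ≈ 1226 lb.
ΣF_x = 0: A_x − T·cos56° = 0 → A_x = 1225.78 × 0.559193 = 685.4 lb.
ΣF_y = 0: A_y + T·sin56° − 150 − 800 = 0 → A_y = 950 − 1225.78 × 0.829038 = -66.22 lb.

T = 1226 lb, A_x = 685.4 lb, A_y = -66.22 lb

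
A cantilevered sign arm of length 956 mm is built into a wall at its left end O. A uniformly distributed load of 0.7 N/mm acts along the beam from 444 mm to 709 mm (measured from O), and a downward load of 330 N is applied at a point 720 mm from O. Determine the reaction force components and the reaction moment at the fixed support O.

O_x = 0, O_y = 515.5 N, M_O = 344500 N·mm

Resultant of the distributed load: 0.7 × 265 = 185.5 N at 576.5 mm from O.
ΣF_x = 0: O_x = 0.
ΣF_y = 0: O_y − 0.7·265 − 330 = 0 → O_y = 515.5 N.
ΣM about O: M_O − (0.7·265)·576.5 − 330·720 = 0 → M_O = 344500 N·mm.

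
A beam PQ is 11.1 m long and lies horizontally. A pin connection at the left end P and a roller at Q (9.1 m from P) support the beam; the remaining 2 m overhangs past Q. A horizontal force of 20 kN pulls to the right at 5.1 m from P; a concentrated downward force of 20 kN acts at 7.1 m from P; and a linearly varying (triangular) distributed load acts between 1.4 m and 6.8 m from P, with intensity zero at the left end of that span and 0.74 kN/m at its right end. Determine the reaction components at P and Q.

Resultant of the triangular load: ½ × 0.74 × 5.4 = 1.998 kN, acting at 5 m from P (one-third of the span from the peak).
Moments about P: Q_y·9.1 − 20·7.1 − (½·0.74·5.4)·5 = 0 → Q_y = 151.99/9.1 = 16.7022 ≈ 16.70 kN.
ΣF_y = 0: P_y + 16.7022 − 20 − ½·0.74·5.4 = 0 → P_y = 5.296 kN.
ΣF_x = 0: P_x + 20 = 0 → P_x = -20.00 kN.

P_x = -20.00 kN, P_y = 5.296 kN, Q_y = 16.70 kN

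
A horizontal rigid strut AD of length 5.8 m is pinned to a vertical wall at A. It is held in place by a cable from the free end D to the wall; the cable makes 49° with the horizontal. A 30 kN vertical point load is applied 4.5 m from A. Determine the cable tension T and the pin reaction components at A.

ΣM about A: T·sin49°·5.8 − 30·4.5 = 0 → T = 135/(5.8·0.75471) = 30.8408 ≈ 30.84 kN.
ΣF_x = 0: A_x − T·cos49° = 0 → A_x = 30.8408 × 0.656059 = 20.23 kN.
ΣF_y = 0: A_y + T·sin49° − 30 = 0 → A_y = 30 − 30.8408 × 0.75471 = 6.724 kN.

T = 30.84 kN, A_x = 20.23 kN, A_y = 6.724 kN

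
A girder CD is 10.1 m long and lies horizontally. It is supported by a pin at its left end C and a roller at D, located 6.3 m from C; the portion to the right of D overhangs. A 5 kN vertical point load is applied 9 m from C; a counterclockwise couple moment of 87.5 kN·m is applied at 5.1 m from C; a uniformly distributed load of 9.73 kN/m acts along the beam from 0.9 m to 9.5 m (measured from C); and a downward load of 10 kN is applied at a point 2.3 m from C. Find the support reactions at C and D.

C_x = 0, C_y = 32.71 kN, D_y = 65.97 kN

Resultant of the distributed load: 9.73 × 8.6 = 83.678 kN at 5.2 m from C.
ΣM about C: D_y·6.3 − 5·9 + 87.5 − (9.73·8.6)·5.2 − 10·2.3 = 0 → D_y = 415.6256/6.3 = 65.9723 ≈ 65.97 kN.
ΣF_y = 0: C_y + 65.9723 − 5 − 9.73·8.6 − 10 = 0 → C_y = 32.71 kN.
ΣF_x = 0: no horizontal applied forces, so C_x = 0.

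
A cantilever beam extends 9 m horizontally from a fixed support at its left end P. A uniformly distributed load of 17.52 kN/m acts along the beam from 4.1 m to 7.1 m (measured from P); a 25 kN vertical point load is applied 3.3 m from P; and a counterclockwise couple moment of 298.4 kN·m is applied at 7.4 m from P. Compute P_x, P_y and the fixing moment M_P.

P_x = 0, P_y = 77.56 kN, M_P = 78.44 kN·m

Resultant of the distributed load: 17.52 × 3 = 52.56 kN at 5.6 m from P.
ΣF_x = 0: P_x = 0.
ΣF_y = 0: P_y − 17.52·3 − 25 = 0 → P_y = 77.56 kN.
ΣM about P: M_P − (17.52·3)·5.6 − 25·3.3 + 298.4 = 0 → M_P = 78.44 kN·m.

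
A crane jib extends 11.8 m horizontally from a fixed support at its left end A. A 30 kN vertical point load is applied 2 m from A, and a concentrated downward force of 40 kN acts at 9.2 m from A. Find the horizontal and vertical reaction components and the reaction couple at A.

ΣF_x = 0: A_x = 0.
ΣF_y = 0: A_y − 30 − 40 = 0 → A_y = 70.00 kN.
ΣM about A: M_A − 30·2 − 40·9.2 = 0 → M_A = 428.0 kN·m.

A_x = 0, A_y = 70.00 kN, M_A = 428.0 kN·m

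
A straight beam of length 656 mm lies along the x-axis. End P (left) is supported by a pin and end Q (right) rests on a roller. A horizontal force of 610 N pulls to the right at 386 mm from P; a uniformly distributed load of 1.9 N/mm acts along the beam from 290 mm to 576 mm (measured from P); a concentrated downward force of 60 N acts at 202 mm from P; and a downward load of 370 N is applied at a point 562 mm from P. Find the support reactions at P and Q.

Resultant of the distributed load: 1.9 × 286 = 543.4 N at 433 mm from P.
Taking moments about P: Q_y·656 − (1.9·286)·433 − 60·202 − 370·562 = 0 → Q_y = 455352.2/656 = 694.134 ≈ 694.1 N.
ΣF_y = 0: P_y + 694.134 − 1.9·286 − 60 − 370 = 0 → P_y = 279.3 N.
ΣF_x = 0: P_x + 610 = 0 → P_x = -610.0 N.

P_x = -610.0 N, P_y = 279.3 N, Q_y = 694.1 N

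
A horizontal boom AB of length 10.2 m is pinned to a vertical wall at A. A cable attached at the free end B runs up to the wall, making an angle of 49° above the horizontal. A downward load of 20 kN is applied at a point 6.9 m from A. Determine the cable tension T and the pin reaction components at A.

T = 17.93 kN, A_x = 11.76 kN, A_y = 6.471 kN

ΣM about A: T·sin49°·10.2 − 20·6.9 = 0 → T = 138/(10.2·0.75471) = 17.9266 ≈ 17.93 kN.
ΣF_x = 0: A_x − T·cos49° = 0 → A_x = 17.9266 × 0.656059 = 11.76 kN.
ΣF_y = 0: A_y + T·sin49° − 20 = 0 → A_y = 20 − 17.9266 × 0.75471 = 6.471 kN.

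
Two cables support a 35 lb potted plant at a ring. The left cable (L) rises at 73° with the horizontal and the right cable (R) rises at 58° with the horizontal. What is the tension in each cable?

T_L = 24.58 lb, T_R = 13.56 lb

ΣF_x = 0: −T_L·cos73° + T_R·cos58° = 0 → T_R = 0.551729·T_L.
ΣF_y = 0: T_L·sin73° + T_R·sin58° = 35.
Substitute: T_L·(0.956305 + 0.551729·0.848048) = 35 → T_L = 24.5752 ≈ 24.58 lb.
Then T_R = 0.551729 × 24.5752 = 13.56 lb.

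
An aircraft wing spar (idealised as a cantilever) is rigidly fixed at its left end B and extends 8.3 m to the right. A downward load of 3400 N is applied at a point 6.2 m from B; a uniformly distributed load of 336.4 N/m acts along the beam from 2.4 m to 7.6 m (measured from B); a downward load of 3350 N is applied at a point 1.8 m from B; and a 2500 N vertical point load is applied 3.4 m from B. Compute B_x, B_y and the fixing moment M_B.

B_x = 0, B_y = 11000 N, M_B = 44360 N·m

Resultant of the distributed load: 336.4 × 5.2 = 1749.28 N at 5 m from B.
ΣF_x = 0: B_x = 0.
ΣF_y = 0: B_y − 3400 − 336.4·5.2 − 3350 − 2500 = 0 → B_y = 11000 N.
ΣM about B: M_B − 3400·6.2 − (336.4·5.2)·5 − 3350·1.8 − 2500·3.4 = 0 → M_B = 44360 N·m.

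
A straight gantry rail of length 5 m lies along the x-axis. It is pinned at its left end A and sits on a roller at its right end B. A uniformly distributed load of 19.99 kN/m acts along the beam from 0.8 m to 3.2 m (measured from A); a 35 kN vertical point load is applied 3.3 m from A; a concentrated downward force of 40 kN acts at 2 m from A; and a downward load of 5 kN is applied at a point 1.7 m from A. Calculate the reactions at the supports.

A_x = 0, A_y = 67.99 kN, B_y = 59.99 kN

Resultant of the distributed load: 19.99 × 2.4 = 47.976 kN at 2 m from A.
Moments about A: B_y·5 − (19.99·2.4)·2 − 35·3.3 − 40·2 − 5·1.7 = 0 → B_y = 299.952/5 = 59.9904 ≈ 59.99 kN.
ΣF_y = 0: A_y + 59.9904 − 19.99·2.4 − 35 − 40 − 5 = 0 → A_y = 67.99 kN.
ΣF_x = 0: no horizontal applied forces, so A_x = 0.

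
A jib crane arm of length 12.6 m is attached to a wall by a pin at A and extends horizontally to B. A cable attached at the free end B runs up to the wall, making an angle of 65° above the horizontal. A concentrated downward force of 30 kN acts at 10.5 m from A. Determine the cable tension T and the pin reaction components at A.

T = 27.58 kN, A_x = 11.66 kN, A_y = 5.000 kN

ΣM about A: T·sin65°·12.6 − 30·10.5 = 0 → T = 315/(12.6·0.906308) = 27.5844 ≈ 27.58 kN.
ΣF_x = 0: A_x − T·cos65° = 0 → A_x = 27.5844 × 0.422618 = 11.66 kN.
ΣF_y = 0: A_y + T·sin65° − 30 = 0 → A_y = 30 − 27.5844 × 0.906308 = 5.000 kN.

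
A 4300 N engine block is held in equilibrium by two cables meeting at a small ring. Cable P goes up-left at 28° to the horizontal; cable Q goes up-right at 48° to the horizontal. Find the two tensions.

ΣF_x = 0: −T_P·cos28° + T_Q·cos48° = 0 → T_Q = 1.31954·T_P.
ΣF_y = 0: T_P·sin28° + T_Q·sin48° = 4300.
Substitute: T_P·(0.469472 + 1.31954·0.743145) = 4300 → T_P = 2965.35 ≈ 2965 N.
Then T_Q = 1.31954 × 2965.35 = 3913 N.

T_P = 2965 N, T_Q = 3913 N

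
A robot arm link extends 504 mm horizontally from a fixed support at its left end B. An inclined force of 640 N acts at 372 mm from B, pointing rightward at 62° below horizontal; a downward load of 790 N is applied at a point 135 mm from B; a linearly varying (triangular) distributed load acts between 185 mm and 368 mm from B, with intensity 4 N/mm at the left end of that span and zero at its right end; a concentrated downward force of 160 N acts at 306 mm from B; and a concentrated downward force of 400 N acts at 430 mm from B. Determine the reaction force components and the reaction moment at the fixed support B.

B_x = -300.5 N, B_y = 2281 N, M_B = 627900 N·mm

Resultant of the triangular load: ½ × 4 × 183 = 366 N, acting at 246 mm from B (one-third of the span from the peak).
ΣF_x = 0: B_x + 640·cos62° = 0 → B_x = -300.5 N.
ΣF_y = 0: B_y − 640·sin62° − 790 − ½·4·183 − 160 − 400 = 0 → B_y = 2281 N.
ΣM about B: M_B − 640·sin62°·372 − 790·135 − (½·4·183)·246 − 160·306 − 400·430 = 0 → M_B = 627900 N·mm.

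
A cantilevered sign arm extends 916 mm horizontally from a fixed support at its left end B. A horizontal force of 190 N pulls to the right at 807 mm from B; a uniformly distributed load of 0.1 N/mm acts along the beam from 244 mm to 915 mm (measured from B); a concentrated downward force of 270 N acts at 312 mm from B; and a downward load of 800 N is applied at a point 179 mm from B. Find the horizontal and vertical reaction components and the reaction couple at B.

Resultant of the distributed load: 0.1 × 671 = 67.1 N at 579.5 mm from B.
ΣF_x = 0: B_x + 190 = 0 → B_x = -190.0 N.
ΣF_y = 0: B_y − 0.1·671 − 270 − 800 = 0 → B_y = 1137 N.
ΣM about B: M_B − (0.1·671)·579.5 − 270·312 − 800·179 = 0 → M_B = 266300 N·mm.

B_x = -190.0 N, B_y = 1137 N, M_B = 266300 N·mm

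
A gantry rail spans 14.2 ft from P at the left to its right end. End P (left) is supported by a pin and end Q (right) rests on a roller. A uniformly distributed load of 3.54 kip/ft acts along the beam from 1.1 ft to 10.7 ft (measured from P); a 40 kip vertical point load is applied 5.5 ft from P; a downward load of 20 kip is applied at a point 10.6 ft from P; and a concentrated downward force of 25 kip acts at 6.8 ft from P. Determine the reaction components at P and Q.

Resultant of the distributed load: 3.54 × 9.6 = 33.984 kip at 5.9 ft from P.
Moments about P: Q_y·14.2 − (3.54·9.6)·5.9 − 40·5.5 − 20·10.6 − 25·6.8 = 0 → Q_y = 802.5056/14.2 = 56.5145 ≈ 56.51 kip.
ΣF_y = 0: P_y + 56.5145 − 3.54·9.6 − 40 − 20 − 25 = 0 → P_y = 62.47 kip.
ΣF_x = 0: no horizontal applied forces, so P_x = 0.

P_x = 0, P_y = 62.47 kip, Q_y = 56.51 kip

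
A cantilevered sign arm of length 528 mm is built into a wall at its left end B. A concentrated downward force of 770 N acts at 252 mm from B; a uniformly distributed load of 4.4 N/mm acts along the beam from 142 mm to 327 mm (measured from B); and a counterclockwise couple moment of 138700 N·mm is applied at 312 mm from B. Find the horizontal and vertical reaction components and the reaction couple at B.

Resultant of the distributed load: 4.4 × 185 = 814 N at 234.5 mm from B.
ΣF_x = 0: B_x = 0.
ΣF_y = 0: B_y − 770 − 4.4·185 = 0 → B_y = 1584 N.
ΣM about B: M_B − 770·252 − (4.4·185)·234.5 + 138700 = 0 → M_B = 246200 N·mm.

B_x = 0, B_y = 1584 N, M_B = 246200 N·mm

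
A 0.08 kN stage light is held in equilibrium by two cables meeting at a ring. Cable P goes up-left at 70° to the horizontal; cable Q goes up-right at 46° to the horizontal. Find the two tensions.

T_P = 0.06183 kN, T_Q = 0.03044 kN

ΣF_x = 0: −T_P·cos70° + T_Q·cos46° = 0 → T_Q = 0.492357·T_P.
ΣF_y = 0: T_P·sin70° + T_Q·sin46° = 0.08.
Substitute: T_P·(0.939693 + 0.492357·0.71934) = 0.08 → T_P = 0.0618302 ≈ 0.06183 kN.
Then T_Q = 0.492357 × 0.0618302 = 0.03044 kN.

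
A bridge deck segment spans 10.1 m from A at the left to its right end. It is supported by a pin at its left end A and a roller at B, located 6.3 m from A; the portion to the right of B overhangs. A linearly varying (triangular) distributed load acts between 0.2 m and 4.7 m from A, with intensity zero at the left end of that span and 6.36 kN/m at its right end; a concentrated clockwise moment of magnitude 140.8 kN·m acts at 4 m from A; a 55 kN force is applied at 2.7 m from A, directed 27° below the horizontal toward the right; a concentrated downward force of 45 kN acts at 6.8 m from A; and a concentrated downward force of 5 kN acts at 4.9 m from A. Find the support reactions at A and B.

Resultant of the triangular load: ½ × 6.36 × 4.5 = 14.31 kN, acting at 3.2 m from A (one-third of the span from the peak).
ΣM about A: B_y·6.3 − (½·6.36·4.5)·3.2 − 140.8 − 55·sin27°·2.7 − 45·6.8 − 5·4.9 = 0 → B_y = 584.51/6.3 = 92.7794 ≈ 92.78 kN.
ΣF_y = 0: A_y + 92.7794 − ½·6.36·4.5 − 55·sin27° − 45 − 5 = 0 → A_y = -3.500 kN.
ΣF_x = 0: A_x + 55·cos27° = 0 → A_x = -49.01 kN.

A_x = -49.01 kN, A_y = -3.500 kN, B_y = 92.78 kN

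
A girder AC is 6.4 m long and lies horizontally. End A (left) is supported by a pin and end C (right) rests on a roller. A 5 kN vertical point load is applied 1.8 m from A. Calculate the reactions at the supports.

Moments about A: C_y·6.4 − 5·1.8 = 0 → C_y = 9/6.4 = 1.40625 ≈ 1.406 kN.
ΣF_y = 0: A_y + 1.40625 − 5 = 0 → A_y = 3.594 kN.
ΣF_x = 0: no horizontal applied forces, so A_x = 0.

A_x = 0, A_y = 3.594 kN, C_y = 1.406 kN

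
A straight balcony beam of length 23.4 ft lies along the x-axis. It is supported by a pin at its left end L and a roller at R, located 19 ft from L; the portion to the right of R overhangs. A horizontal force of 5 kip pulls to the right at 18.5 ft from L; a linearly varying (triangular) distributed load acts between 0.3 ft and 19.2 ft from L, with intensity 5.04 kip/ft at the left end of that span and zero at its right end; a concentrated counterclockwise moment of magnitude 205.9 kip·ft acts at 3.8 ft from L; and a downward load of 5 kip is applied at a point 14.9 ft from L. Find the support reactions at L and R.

L_x = -5.000 kip, L_y = 43.00 kip, R_y = 9.629 kip

Resultant of the triangular load: ½ × 5.04 × 18.9 = 47.628 kip, acting at 6.6 ft from L (one-third of the span from the peak).
Taking moments about L: R_y·19 − (½·5.04·18.9)·6.6 + 205.9 − 5·14.9 = 0 → R_y = 182.9448/19 = 9.62867 ≈ 9.629 kip.
ΣF_y = 0: L_y + 9.62867 − ½·5.04·18.9 − 5 = 0 → L_y = 43.00 kip.
ΣF_x = 0: L_x + 5 = 0 → L_x = -5.000 kip.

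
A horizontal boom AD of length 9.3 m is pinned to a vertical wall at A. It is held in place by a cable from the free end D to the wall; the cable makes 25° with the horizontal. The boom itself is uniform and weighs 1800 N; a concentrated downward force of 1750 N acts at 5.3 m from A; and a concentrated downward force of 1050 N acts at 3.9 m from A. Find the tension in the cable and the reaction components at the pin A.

T = 5531 N, A_x = 5013 N, A_y = 2262 N

ΣM about A: T·sin25°·9.3 − 1800·4.65 − 1750·5.3 − 1050·3.9 = 0 → T = 21740/(9.3·0.422618) = 5531.32 ≈ 5531 N.
ΣF_x = 0: A_x − T·cos25° = 0 → A_x = 5531.32 × 0.906308 = 5013 N.
ΣF_y = 0: A_y + T·sin25° − 1800 − 1750 − 1050 = 0 → A_y = 4600 − 5531.32 × 0.422618 = 2262 N.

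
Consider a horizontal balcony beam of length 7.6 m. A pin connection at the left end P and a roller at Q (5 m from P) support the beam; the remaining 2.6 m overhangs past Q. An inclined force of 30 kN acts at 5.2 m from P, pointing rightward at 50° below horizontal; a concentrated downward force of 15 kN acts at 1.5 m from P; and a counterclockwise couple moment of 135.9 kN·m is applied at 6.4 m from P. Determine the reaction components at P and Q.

Moments about P: Q_y·5 − 30·sin50°·5.2 − 15·1.5 + 135.9 = 0 → Q_y = 6.10293/5 = 1.22059 ≈ 1.221 kN.
ΣF_y = 0: P_y + 1.22059 − 30·sin50° − 15 = 0 → P_y = 36.76 kN.
ΣF_x = 0: P_x + 30·cos50° = 0 → P_x = -19.28 kN.

P_x = -19.28 kN, P_y = 36.76 kN, Q_y = 1.221 kN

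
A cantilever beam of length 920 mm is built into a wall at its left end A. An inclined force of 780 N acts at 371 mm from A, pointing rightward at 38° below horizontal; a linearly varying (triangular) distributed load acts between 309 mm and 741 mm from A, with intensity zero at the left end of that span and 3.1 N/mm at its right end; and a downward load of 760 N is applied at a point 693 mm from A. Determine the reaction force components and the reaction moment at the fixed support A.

Resultant of the triangular load: ½ × 3.1 × 432 = 669.6 N, acting at 597 mm from A (one-third of the span from the peak).
ΣF_x = 0: A_x + 780·cos38° = 0 → A_x = -614.6 N.
ΣF_y = 0: A_y − 780·sin38° − ½·3.1·432 − 760 = 0 → A_y = 1910 N.
ΣM about A: M_A − 780·sin38°·371 − (½·3.1·432)·597 − 760·693 = 0 → M_A = 1105000 N·mm.

A_x = -614.6 N, A_y = 1910 N, M_A = 1105000 N·mm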